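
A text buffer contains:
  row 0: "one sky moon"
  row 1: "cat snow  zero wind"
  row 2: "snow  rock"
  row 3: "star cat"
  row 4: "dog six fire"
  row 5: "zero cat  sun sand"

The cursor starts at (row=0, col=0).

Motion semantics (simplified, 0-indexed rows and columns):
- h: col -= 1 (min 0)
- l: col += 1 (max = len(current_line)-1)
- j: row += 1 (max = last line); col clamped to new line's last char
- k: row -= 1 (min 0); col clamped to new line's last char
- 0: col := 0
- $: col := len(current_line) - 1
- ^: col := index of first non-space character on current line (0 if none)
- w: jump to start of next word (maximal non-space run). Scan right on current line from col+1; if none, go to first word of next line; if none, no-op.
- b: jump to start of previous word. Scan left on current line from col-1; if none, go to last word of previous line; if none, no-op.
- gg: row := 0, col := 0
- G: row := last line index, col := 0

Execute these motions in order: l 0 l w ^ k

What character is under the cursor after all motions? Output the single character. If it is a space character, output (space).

Answer: o

Derivation:
After 1 (l): row=0 col=1 char='n'
After 2 (0): row=0 col=0 char='o'
After 3 (l): row=0 col=1 char='n'
After 4 (w): row=0 col=4 char='s'
After 5 (^): row=0 col=0 char='o'
After 6 (k): row=0 col=0 char='o'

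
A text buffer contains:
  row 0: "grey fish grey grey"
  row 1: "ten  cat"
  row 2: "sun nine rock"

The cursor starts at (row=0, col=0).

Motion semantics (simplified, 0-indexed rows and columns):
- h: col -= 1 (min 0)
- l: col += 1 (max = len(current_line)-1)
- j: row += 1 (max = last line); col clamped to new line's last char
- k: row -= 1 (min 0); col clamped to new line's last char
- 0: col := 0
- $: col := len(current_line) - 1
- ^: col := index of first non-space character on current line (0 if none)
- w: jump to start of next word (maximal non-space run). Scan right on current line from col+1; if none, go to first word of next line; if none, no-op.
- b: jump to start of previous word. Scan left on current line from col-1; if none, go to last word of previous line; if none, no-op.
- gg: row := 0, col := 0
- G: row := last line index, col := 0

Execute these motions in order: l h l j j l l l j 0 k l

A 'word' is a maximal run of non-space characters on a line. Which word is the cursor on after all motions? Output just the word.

Answer: ten

Derivation:
After 1 (l): row=0 col=1 char='r'
After 2 (h): row=0 col=0 char='g'
After 3 (l): row=0 col=1 char='r'
After 4 (j): row=1 col=1 char='e'
After 5 (j): row=2 col=1 char='u'
After 6 (l): row=2 col=2 char='n'
After 7 (l): row=2 col=3 char='_'
After 8 (l): row=2 col=4 char='n'
After 9 (j): row=2 col=4 char='n'
After 10 (0): row=2 col=0 char='s'
After 11 (k): row=1 col=0 char='t'
After 12 (l): row=1 col=1 char='e'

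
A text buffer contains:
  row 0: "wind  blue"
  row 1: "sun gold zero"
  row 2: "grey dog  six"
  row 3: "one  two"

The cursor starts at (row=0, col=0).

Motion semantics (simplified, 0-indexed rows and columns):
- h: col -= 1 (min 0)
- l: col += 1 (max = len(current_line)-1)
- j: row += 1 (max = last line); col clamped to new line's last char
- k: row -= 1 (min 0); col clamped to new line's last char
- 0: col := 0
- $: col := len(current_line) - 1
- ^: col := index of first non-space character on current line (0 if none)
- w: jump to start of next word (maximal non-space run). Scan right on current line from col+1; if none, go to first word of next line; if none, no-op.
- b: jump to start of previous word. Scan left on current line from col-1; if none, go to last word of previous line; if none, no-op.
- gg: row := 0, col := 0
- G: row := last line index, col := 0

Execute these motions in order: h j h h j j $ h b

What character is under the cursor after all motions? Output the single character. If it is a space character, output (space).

Answer: t

Derivation:
After 1 (h): row=0 col=0 char='w'
After 2 (j): row=1 col=0 char='s'
After 3 (h): row=1 col=0 char='s'
After 4 (h): row=1 col=0 char='s'
After 5 (j): row=2 col=0 char='g'
After 6 (j): row=3 col=0 char='o'
After 7 ($): row=3 col=7 char='o'
After 8 (h): row=3 col=6 char='w'
After 9 (b): row=3 col=5 char='t'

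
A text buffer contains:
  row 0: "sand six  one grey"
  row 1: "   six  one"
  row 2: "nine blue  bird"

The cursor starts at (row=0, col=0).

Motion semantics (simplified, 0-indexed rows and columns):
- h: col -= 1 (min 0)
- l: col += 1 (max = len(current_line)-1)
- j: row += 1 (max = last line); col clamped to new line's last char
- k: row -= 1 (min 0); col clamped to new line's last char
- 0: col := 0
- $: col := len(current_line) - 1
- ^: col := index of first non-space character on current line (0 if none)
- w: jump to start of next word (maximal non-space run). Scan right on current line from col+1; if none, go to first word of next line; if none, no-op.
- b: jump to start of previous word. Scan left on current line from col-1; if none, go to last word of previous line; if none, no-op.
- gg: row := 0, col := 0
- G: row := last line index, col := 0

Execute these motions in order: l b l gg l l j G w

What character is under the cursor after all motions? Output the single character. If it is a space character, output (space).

Answer: b

Derivation:
After 1 (l): row=0 col=1 char='a'
After 2 (b): row=0 col=0 char='s'
After 3 (l): row=0 col=1 char='a'
After 4 (gg): row=0 col=0 char='s'
After 5 (l): row=0 col=1 char='a'
After 6 (l): row=0 col=2 char='n'
After 7 (j): row=1 col=2 char='_'
After 8 (G): row=2 col=0 char='n'
After 9 (w): row=2 col=5 char='b'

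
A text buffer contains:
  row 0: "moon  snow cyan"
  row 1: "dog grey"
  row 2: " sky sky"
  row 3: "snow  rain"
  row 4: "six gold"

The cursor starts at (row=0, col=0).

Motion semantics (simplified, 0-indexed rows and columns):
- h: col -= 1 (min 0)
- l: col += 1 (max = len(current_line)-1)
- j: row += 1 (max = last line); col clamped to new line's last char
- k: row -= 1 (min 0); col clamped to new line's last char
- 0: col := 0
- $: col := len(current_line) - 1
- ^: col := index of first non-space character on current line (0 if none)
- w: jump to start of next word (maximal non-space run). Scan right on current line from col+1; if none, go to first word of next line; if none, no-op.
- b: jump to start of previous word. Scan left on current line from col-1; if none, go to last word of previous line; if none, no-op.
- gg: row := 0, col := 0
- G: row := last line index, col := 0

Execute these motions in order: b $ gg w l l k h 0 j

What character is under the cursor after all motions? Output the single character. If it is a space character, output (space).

Answer: d

Derivation:
After 1 (b): row=0 col=0 char='m'
After 2 ($): row=0 col=14 char='n'
After 3 (gg): row=0 col=0 char='m'
After 4 (w): row=0 col=6 char='s'
After 5 (l): row=0 col=7 char='n'
After 6 (l): row=0 col=8 char='o'
After 7 (k): row=0 col=8 char='o'
After 8 (h): row=0 col=7 char='n'
After 9 (0): row=0 col=0 char='m'
After 10 (j): row=1 col=0 char='d'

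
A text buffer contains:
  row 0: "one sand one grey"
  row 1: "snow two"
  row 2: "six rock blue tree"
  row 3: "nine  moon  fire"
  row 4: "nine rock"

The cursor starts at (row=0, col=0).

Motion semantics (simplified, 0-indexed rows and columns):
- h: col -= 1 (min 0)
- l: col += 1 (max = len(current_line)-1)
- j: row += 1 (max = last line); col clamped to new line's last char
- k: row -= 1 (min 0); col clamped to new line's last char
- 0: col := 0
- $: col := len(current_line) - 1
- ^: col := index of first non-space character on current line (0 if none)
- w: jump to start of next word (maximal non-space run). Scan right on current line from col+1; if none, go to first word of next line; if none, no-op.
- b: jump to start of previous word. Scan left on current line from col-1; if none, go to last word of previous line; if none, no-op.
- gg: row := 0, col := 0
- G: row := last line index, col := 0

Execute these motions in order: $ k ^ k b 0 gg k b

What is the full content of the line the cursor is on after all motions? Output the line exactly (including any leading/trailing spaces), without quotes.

Answer: one sand one grey

Derivation:
After 1 ($): row=0 col=16 char='y'
After 2 (k): row=0 col=16 char='y'
After 3 (^): row=0 col=0 char='o'
After 4 (k): row=0 col=0 char='o'
After 5 (b): row=0 col=0 char='o'
After 6 (0): row=0 col=0 char='o'
After 7 (gg): row=0 col=0 char='o'
After 8 (k): row=0 col=0 char='o'
After 9 (b): row=0 col=0 char='o'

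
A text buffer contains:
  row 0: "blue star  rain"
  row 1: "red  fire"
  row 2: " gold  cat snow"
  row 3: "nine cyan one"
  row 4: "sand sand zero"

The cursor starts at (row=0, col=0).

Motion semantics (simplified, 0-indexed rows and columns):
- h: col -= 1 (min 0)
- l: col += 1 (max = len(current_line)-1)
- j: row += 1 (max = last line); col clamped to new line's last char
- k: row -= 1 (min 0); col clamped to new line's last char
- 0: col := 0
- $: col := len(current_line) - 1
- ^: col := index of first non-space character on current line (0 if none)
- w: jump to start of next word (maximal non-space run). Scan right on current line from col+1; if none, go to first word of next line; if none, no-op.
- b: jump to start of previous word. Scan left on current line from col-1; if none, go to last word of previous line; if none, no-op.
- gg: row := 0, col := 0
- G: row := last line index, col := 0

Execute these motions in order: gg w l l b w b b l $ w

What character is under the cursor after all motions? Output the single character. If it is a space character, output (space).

After 1 (gg): row=0 col=0 char='b'
After 2 (w): row=0 col=5 char='s'
After 3 (l): row=0 col=6 char='t'
After 4 (l): row=0 col=7 char='a'
After 5 (b): row=0 col=5 char='s'
After 6 (w): row=0 col=11 char='r'
After 7 (b): row=0 col=5 char='s'
After 8 (b): row=0 col=0 char='b'
After 9 (l): row=0 col=1 char='l'
After 10 ($): row=0 col=14 char='n'
After 11 (w): row=1 col=0 char='r'

Answer: r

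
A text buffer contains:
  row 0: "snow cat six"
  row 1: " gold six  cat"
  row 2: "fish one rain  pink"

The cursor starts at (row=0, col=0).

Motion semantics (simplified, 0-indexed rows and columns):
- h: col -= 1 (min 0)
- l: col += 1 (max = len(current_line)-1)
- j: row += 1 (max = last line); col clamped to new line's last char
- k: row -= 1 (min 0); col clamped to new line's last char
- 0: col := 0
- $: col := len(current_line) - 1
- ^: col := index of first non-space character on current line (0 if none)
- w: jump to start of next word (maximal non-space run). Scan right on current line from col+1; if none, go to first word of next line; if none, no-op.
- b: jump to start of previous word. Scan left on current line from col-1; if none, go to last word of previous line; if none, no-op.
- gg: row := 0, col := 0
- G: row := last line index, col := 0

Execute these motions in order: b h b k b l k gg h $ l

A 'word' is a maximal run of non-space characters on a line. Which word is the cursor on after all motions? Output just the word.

Answer: six

Derivation:
After 1 (b): row=0 col=0 char='s'
After 2 (h): row=0 col=0 char='s'
After 3 (b): row=0 col=0 char='s'
After 4 (k): row=0 col=0 char='s'
After 5 (b): row=0 col=0 char='s'
After 6 (l): row=0 col=1 char='n'
After 7 (k): row=0 col=1 char='n'
After 8 (gg): row=0 col=0 char='s'
After 9 (h): row=0 col=0 char='s'
After 10 ($): row=0 col=11 char='x'
After 11 (l): row=0 col=11 char='x'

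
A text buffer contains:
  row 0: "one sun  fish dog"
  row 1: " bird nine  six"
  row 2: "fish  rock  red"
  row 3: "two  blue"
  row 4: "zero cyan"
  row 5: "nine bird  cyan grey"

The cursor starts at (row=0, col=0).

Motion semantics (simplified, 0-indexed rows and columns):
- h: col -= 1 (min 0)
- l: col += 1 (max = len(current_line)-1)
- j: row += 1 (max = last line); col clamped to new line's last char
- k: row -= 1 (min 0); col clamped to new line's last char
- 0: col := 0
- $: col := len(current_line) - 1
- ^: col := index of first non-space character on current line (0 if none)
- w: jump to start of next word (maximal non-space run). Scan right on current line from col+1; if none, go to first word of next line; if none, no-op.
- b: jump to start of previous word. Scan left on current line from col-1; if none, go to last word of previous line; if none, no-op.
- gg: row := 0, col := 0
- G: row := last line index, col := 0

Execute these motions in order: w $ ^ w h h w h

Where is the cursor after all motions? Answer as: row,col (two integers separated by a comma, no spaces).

After 1 (w): row=0 col=4 char='s'
After 2 ($): row=0 col=16 char='g'
After 3 (^): row=0 col=0 char='o'
After 4 (w): row=0 col=4 char='s'
After 5 (h): row=0 col=3 char='_'
After 6 (h): row=0 col=2 char='e'
After 7 (w): row=0 col=4 char='s'
After 8 (h): row=0 col=3 char='_'

Answer: 0,3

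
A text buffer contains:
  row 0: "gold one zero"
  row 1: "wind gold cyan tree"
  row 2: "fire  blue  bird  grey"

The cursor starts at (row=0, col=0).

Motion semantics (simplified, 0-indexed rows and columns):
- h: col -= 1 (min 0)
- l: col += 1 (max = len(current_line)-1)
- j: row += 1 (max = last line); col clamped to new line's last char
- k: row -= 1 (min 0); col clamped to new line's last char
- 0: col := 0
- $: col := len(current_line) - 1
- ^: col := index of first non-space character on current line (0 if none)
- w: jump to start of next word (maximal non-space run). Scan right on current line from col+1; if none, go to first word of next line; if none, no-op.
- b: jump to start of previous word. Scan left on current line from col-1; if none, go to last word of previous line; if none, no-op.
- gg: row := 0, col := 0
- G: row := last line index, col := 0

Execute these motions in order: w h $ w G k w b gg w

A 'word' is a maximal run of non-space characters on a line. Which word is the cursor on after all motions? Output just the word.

After 1 (w): row=0 col=5 char='o'
After 2 (h): row=0 col=4 char='_'
After 3 ($): row=0 col=12 char='o'
After 4 (w): row=1 col=0 char='w'
After 5 (G): row=2 col=0 char='f'
After 6 (k): row=1 col=0 char='w'
After 7 (w): row=1 col=5 char='g'
After 8 (b): row=1 col=0 char='w'
After 9 (gg): row=0 col=0 char='g'
After 10 (w): row=0 col=5 char='o'

Answer: one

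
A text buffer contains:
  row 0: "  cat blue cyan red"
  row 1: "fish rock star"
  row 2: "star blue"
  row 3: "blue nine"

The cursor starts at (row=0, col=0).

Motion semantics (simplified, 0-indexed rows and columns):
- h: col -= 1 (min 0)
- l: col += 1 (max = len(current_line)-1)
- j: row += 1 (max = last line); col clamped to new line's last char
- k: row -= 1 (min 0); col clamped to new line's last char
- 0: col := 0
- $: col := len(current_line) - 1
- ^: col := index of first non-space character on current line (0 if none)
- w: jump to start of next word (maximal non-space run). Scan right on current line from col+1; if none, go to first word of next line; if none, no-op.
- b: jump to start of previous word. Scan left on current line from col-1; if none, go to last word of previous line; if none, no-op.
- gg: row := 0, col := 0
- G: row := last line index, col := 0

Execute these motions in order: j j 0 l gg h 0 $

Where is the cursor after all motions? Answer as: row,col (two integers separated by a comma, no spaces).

Answer: 0,18

Derivation:
After 1 (j): row=1 col=0 char='f'
After 2 (j): row=2 col=0 char='s'
After 3 (0): row=2 col=0 char='s'
After 4 (l): row=2 col=1 char='t'
After 5 (gg): row=0 col=0 char='_'
After 6 (h): row=0 col=0 char='_'
After 7 (0): row=0 col=0 char='_'
After 8 ($): row=0 col=18 char='d'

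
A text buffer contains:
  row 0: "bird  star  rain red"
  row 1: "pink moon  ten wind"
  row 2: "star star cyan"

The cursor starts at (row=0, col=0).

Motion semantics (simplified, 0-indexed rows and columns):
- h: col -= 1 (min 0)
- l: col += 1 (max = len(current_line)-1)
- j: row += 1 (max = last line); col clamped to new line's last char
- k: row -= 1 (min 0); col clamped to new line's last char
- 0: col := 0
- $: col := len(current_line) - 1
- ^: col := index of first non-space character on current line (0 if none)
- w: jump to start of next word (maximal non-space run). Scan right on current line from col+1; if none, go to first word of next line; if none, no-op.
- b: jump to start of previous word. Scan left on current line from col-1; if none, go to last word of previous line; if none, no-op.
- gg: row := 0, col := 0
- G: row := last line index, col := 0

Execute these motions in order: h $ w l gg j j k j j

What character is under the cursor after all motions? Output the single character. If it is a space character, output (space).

Answer: s

Derivation:
After 1 (h): row=0 col=0 char='b'
After 2 ($): row=0 col=19 char='d'
After 3 (w): row=1 col=0 char='p'
After 4 (l): row=1 col=1 char='i'
After 5 (gg): row=0 col=0 char='b'
After 6 (j): row=1 col=0 char='p'
After 7 (j): row=2 col=0 char='s'
After 8 (k): row=1 col=0 char='p'
After 9 (j): row=2 col=0 char='s'
After 10 (j): row=2 col=0 char='s'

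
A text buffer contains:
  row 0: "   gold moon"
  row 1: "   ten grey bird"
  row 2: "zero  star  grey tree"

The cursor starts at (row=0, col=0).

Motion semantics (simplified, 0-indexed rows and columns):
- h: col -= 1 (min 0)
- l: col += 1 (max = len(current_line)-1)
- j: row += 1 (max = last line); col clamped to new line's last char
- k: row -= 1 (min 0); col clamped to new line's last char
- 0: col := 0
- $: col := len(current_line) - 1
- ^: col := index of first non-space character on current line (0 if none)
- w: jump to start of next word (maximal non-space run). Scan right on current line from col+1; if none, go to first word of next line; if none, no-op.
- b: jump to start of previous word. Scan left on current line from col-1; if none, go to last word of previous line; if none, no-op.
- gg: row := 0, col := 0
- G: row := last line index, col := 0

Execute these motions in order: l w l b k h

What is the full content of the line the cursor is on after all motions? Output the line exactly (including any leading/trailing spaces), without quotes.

After 1 (l): row=0 col=1 char='_'
After 2 (w): row=0 col=3 char='g'
After 3 (l): row=0 col=4 char='o'
After 4 (b): row=0 col=3 char='g'
After 5 (k): row=0 col=3 char='g'
After 6 (h): row=0 col=2 char='_'

Answer:    gold moon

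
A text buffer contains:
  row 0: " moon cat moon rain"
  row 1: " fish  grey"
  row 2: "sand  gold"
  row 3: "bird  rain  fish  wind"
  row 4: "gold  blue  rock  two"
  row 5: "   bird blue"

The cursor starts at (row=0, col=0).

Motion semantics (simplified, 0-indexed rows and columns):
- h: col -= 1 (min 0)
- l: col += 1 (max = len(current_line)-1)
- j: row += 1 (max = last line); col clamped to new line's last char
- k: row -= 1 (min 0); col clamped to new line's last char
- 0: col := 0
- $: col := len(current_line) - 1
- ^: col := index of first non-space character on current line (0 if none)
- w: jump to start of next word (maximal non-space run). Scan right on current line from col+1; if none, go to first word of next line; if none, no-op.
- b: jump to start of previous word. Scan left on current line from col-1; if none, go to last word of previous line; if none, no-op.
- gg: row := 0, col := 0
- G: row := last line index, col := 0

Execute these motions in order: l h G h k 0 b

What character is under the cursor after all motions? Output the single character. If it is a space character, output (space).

Answer: w

Derivation:
After 1 (l): row=0 col=1 char='m'
After 2 (h): row=0 col=0 char='_'
After 3 (G): row=5 col=0 char='_'
After 4 (h): row=5 col=0 char='_'
After 5 (k): row=4 col=0 char='g'
After 6 (0): row=4 col=0 char='g'
After 7 (b): row=3 col=18 char='w'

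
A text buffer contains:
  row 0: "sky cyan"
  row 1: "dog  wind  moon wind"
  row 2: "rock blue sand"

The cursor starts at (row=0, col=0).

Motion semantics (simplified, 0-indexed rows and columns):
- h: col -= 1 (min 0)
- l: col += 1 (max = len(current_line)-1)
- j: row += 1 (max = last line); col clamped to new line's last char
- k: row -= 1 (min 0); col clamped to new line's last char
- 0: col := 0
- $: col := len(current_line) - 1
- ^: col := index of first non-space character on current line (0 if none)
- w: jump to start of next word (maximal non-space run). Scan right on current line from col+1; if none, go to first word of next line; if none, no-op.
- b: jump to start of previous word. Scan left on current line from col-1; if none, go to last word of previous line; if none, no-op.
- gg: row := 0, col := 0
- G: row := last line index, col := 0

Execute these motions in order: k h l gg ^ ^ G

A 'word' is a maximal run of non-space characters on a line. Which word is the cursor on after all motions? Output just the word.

Answer: rock

Derivation:
After 1 (k): row=0 col=0 char='s'
After 2 (h): row=0 col=0 char='s'
After 3 (l): row=0 col=1 char='k'
After 4 (gg): row=0 col=0 char='s'
After 5 (^): row=0 col=0 char='s'
After 6 (^): row=0 col=0 char='s'
After 7 (G): row=2 col=0 char='r'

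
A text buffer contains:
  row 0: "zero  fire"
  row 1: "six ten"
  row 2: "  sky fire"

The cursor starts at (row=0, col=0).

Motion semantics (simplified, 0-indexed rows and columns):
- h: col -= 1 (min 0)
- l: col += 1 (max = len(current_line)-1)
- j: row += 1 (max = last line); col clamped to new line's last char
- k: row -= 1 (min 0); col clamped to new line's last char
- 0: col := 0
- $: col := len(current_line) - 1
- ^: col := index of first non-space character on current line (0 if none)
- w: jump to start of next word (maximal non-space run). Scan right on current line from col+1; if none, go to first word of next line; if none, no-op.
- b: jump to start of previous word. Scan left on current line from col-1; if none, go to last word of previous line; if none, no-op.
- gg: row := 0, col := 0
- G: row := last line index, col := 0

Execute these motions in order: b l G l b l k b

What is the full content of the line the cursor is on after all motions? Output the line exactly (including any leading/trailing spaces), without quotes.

Answer: zero  fire

Derivation:
After 1 (b): row=0 col=0 char='z'
After 2 (l): row=0 col=1 char='e'
After 3 (G): row=2 col=0 char='_'
After 4 (l): row=2 col=1 char='_'
After 5 (b): row=1 col=4 char='t'
After 6 (l): row=1 col=5 char='e'
After 7 (k): row=0 col=5 char='_'
After 8 (b): row=0 col=0 char='z'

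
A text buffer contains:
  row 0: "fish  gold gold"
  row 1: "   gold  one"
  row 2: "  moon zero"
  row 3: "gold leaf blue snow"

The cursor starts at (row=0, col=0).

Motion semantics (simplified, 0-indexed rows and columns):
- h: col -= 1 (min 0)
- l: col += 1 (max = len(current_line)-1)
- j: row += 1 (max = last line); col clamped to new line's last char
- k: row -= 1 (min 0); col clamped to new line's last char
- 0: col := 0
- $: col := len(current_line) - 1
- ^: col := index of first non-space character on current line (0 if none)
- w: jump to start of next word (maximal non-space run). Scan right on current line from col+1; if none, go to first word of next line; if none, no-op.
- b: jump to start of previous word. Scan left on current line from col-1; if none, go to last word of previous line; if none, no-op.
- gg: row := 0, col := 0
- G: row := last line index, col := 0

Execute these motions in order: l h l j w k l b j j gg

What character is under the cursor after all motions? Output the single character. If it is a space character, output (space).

Answer: f

Derivation:
After 1 (l): row=0 col=1 char='i'
After 2 (h): row=0 col=0 char='f'
After 3 (l): row=0 col=1 char='i'
After 4 (j): row=1 col=1 char='_'
After 5 (w): row=1 col=3 char='g'
After 6 (k): row=0 col=3 char='h'
After 7 (l): row=0 col=4 char='_'
After 8 (b): row=0 col=0 char='f'
After 9 (j): row=1 col=0 char='_'
After 10 (j): row=2 col=0 char='_'
After 11 (gg): row=0 col=0 char='f'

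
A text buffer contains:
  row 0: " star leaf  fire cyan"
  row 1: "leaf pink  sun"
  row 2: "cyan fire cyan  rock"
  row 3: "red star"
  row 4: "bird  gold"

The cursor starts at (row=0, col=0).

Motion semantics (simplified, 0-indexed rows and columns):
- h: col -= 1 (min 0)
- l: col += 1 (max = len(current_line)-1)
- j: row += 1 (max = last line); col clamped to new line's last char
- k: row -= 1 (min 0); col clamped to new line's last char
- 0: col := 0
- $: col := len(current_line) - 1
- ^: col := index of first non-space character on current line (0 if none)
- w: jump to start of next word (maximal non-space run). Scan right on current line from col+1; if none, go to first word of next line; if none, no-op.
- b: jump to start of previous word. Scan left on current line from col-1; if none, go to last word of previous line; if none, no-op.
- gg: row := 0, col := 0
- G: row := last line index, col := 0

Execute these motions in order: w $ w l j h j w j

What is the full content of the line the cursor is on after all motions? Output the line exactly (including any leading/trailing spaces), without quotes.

Answer: bird  gold

Derivation:
After 1 (w): row=0 col=1 char='s'
After 2 ($): row=0 col=20 char='n'
After 3 (w): row=1 col=0 char='l'
After 4 (l): row=1 col=1 char='e'
After 5 (j): row=2 col=1 char='y'
After 6 (h): row=2 col=0 char='c'
After 7 (j): row=3 col=0 char='r'
After 8 (w): row=3 col=4 char='s'
After 9 (j): row=4 col=4 char='_'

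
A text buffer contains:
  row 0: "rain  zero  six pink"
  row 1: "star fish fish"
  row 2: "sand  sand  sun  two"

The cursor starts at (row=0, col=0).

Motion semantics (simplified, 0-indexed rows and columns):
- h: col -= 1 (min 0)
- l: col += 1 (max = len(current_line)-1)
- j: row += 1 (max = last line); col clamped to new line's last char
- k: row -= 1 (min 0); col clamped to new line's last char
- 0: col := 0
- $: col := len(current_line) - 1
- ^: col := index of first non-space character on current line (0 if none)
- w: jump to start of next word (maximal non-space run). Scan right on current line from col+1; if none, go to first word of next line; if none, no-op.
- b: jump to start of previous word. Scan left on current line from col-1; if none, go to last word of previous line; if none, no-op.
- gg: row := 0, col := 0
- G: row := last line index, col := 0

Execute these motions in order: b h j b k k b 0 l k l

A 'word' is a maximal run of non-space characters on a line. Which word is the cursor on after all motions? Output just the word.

After 1 (b): row=0 col=0 char='r'
After 2 (h): row=0 col=0 char='r'
After 3 (j): row=1 col=0 char='s'
After 4 (b): row=0 col=16 char='p'
After 5 (k): row=0 col=16 char='p'
After 6 (k): row=0 col=16 char='p'
After 7 (b): row=0 col=12 char='s'
After 8 (0): row=0 col=0 char='r'
After 9 (l): row=0 col=1 char='a'
After 10 (k): row=0 col=1 char='a'
After 11 (l): row=0 col=2 char='i'

Answer: rain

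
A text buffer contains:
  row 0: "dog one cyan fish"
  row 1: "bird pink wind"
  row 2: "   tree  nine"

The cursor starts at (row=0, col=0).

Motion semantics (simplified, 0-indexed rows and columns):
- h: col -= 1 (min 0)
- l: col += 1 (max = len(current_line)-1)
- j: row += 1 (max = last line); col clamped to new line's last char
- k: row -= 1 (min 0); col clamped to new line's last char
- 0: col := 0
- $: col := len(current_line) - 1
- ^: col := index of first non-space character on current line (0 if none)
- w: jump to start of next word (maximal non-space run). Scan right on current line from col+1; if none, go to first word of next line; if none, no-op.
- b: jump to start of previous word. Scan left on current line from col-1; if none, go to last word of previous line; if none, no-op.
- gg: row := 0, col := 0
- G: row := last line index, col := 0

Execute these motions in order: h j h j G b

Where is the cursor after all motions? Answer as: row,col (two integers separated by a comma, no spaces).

Answer: 1,10

Derivation:
After 1 (h): row=0 col=0 char='d'
After 2 (j): row=1 col=0 char='b'
After 3 (h): row=1 col=0 char='b'
After 4 (j): row=2 col=0 char='_'
After 5 (G): row=2 col=0 char='_'
After 6 (b): row=1 col=10 char='w'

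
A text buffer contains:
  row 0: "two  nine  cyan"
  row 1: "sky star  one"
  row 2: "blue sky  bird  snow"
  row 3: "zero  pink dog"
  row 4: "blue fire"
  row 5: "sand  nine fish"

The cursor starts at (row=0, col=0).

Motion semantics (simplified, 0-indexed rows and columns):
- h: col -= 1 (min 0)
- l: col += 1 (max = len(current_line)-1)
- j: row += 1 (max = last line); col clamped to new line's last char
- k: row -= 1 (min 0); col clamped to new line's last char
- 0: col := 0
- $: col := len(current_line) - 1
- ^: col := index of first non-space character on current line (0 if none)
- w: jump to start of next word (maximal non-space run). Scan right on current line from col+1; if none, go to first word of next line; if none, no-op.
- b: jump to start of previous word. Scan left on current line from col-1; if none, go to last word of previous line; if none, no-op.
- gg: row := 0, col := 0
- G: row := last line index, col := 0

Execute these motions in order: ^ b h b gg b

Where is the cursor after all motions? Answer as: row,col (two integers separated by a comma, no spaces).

After 1 (^): row=0 col=0 char='t'
After 2 (b): row=0 col=0 char='t'
After 3 (h): row=0 col=0 char='t'
After 4 (b): row=0 col=0 char='t'
After 5 (gg): row=0 col=0 char='t'
After 6 (b): row=0 col=0 char='t'

Answer: 0,0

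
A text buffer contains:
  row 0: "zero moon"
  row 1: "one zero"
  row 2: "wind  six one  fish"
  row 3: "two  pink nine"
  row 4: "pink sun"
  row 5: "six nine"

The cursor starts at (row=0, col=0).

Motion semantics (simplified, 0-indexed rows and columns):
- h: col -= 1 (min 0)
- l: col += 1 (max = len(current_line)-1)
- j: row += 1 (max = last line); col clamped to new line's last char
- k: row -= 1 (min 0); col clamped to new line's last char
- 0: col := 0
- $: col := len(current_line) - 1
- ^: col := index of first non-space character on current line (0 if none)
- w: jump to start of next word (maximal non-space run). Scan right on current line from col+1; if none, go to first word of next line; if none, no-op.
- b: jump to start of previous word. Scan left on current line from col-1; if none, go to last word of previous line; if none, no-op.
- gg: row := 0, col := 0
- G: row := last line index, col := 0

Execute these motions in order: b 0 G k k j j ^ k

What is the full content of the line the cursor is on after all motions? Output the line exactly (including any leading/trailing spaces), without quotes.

Answer: pink sun

Derivation:
After 1 (b): row=0 col=0 char='z'
After 2 (0): row=0 col=0 char='z'
After 3 (G): row=5 col=0 char='s'
After 4 (k): row=4 col=0 char='p'
After 5 (k): row=3 col=0 char='t'
After 6 (j): row=4 col=0 char='p'
After 7 (j): row=5 col=0 char='s'
After 8 (^): row=5 col=0 char='s'
After 9 (k): row=4 col=0 char='p'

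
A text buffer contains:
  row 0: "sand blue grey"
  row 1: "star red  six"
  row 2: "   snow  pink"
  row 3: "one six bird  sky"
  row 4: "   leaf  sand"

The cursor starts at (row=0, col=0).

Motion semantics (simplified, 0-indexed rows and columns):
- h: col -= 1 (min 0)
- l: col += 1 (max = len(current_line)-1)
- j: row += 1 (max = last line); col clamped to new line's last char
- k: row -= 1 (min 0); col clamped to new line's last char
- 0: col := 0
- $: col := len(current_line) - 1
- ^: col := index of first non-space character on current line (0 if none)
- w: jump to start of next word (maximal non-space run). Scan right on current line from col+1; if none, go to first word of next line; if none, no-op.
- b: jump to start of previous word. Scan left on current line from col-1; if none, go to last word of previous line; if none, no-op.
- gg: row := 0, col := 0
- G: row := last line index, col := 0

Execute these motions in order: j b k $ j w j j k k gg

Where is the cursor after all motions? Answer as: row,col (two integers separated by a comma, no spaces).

After 1 (j): row=1 col=0 char='s'
After 2 (b): row=0 col=10 char='g'
After 3 (k): row=0 col=10 char='g'
After 4 ($): row=0 col=13 char='y'
After 5 (j): row=1 col=12 char='x'
After 6 (w): row=2 col=3 char='s'
After 7 (j): row=3 col=3 char='_'
After 8 (j): row=4 col=3 char='l'
After 9 (k): row=3 col=3 char='_'
After 10 (k): row=2 col=3 char='s'
After 11 (gg): row=0 col=0 char='s'

Answer: 0,0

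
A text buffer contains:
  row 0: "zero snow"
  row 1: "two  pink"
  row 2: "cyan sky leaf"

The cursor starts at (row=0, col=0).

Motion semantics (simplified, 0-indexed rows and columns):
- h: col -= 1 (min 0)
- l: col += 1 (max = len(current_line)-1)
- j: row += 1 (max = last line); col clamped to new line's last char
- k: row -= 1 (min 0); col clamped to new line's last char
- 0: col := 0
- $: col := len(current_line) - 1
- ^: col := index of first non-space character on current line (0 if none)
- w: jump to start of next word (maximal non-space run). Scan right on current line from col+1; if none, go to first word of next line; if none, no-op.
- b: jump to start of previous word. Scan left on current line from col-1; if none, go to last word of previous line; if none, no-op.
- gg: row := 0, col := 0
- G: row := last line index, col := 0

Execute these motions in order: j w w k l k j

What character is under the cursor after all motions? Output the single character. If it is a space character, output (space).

Answer: w

Derivation:
After 1 (j): row=1 col=0 char='t'
After 2 (w): row=1 col=5 char='p'
After 3 (w): row=2 col=0 char='c'
After 4 (k): row=1 col=0 char='t'
After 5 (l): row=1 col=1 char='w'
After 6 (k): row=0 col=1 char='e'
After 7 (j): row=1 col=1 char='w'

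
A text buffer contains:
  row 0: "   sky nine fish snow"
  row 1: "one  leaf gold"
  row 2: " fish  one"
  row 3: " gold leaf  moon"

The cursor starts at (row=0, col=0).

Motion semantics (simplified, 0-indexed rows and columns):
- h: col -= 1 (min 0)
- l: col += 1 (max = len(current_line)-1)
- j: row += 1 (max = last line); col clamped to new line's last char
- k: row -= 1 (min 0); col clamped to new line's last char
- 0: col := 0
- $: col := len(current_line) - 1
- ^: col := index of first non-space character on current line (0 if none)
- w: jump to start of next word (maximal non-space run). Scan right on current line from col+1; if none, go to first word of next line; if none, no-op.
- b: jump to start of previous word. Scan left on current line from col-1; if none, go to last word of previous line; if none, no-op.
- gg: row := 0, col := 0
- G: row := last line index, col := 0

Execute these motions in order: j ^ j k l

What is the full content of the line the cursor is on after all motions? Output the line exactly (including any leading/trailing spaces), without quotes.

After 1 (j): row=1 col=0 char='o'
After 2 (^): row=1 col=0 char='o'
After 3 (j): row=2 col=0 char='_'
After 4 (k): row=1 col=0 char='o'
After 5 (l): row=1 col=1 char='n'

Answer: one  leaf gold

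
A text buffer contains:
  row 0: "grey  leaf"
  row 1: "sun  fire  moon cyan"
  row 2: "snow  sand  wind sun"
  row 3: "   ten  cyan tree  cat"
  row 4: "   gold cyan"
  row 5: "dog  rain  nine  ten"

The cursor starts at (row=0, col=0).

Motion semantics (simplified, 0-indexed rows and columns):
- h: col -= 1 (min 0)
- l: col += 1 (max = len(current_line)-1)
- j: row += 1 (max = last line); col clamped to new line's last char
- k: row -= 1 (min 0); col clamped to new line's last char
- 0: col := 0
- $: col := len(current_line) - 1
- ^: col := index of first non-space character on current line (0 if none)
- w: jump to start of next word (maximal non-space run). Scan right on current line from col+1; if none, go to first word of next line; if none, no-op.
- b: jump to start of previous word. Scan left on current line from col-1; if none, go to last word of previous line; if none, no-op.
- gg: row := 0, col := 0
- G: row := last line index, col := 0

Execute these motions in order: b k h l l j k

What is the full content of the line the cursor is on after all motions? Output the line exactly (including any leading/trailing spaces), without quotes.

Answer: grey  leaf

Derivation:
After 1 (b): row=0 col=0 char='g'
After 2 (k): row=0 col=0 char='g'
After 3 (h): row=0 col=0 char='g'
After 4 (l): row=0 col=1 char='r'
After 5 (l): row=0 col=2 char='e'
After 6 (j): row=1 col=2 char='n'
After 7 (k): row=0 col=2 char='e'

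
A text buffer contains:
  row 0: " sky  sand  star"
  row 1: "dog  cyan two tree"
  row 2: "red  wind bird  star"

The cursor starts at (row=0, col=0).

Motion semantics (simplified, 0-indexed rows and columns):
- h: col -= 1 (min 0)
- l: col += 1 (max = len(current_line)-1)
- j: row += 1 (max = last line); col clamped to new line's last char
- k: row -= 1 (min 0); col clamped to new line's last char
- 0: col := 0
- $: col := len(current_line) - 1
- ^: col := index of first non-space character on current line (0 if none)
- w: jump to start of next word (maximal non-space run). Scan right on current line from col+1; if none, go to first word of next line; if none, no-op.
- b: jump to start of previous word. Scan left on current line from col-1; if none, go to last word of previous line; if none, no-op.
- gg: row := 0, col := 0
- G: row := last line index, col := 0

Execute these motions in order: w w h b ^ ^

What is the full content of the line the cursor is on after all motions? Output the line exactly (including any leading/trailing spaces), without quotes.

Answer:  sky  sand  star

Derivation:
After 1 (w): row=0 col=1 char='s'
After 2 (w): row=0 col=6 char='s'
After 3 (h): row=0 col=5 char='_'
After 4 (b): row=0 col=1 char='s'
After 5 (^): row=0 col=1 char='s'
After 6 (^): row=0 col=1 char='s'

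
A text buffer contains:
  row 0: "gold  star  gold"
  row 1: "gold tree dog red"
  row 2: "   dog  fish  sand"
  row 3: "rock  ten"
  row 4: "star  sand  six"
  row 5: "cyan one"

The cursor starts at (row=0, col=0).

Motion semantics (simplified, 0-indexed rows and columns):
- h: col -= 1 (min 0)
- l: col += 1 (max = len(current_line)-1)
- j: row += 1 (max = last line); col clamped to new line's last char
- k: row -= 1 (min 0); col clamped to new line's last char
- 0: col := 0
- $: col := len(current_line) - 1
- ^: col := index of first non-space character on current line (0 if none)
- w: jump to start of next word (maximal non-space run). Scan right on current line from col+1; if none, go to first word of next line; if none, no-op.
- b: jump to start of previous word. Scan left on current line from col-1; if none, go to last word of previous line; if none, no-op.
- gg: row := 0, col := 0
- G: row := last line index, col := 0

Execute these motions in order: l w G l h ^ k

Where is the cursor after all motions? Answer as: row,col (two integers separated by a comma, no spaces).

Answer: 4,0

Derivation:
After 1 (l): row=0 col=1 char='o'
After 2 (w): row=0 col=6 char='s'
After 3 (G): row=5 col=0 char='c'
After 4 (l): row=5 col=1 char='y'
After 5 (h): row=5 col=0 char='c'
After 6 (^): row=5 col=0 char='c'
After 7 (k): row=4 col=0 char='s'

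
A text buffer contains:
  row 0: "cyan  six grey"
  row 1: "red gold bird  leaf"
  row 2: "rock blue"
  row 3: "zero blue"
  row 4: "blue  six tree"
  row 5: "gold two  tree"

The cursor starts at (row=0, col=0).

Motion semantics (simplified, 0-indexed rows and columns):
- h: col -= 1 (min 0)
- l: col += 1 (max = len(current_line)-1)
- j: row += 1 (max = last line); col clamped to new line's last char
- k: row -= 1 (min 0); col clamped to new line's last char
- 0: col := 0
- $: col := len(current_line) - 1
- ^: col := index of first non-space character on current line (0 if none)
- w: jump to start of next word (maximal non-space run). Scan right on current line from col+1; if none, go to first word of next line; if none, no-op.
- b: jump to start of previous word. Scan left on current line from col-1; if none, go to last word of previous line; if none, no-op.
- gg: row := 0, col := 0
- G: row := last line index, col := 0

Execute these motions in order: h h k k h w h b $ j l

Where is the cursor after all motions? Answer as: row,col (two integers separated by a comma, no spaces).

After 1 (h): row=0 col=0 char='c'
After 2 (h): row=0 col=0 char='c'
After 3 (k): row=0 col=0 char='c'
After 4 (k): row=0 col=0 char='c'
After 5 (h): row=0 col=0 char='c'
After 6 (w): row=0 col=6 char='s'
After 7 (h): row=0 col=5 char='_'
After 8 (b): row=0 col=0 char='c'
After 9 ($): row=0 col=13 char='y'
After 10 (j): row=1 col=13 char='_'
After 11 (l): row=1 col=14 char='_'

Answer: 1,14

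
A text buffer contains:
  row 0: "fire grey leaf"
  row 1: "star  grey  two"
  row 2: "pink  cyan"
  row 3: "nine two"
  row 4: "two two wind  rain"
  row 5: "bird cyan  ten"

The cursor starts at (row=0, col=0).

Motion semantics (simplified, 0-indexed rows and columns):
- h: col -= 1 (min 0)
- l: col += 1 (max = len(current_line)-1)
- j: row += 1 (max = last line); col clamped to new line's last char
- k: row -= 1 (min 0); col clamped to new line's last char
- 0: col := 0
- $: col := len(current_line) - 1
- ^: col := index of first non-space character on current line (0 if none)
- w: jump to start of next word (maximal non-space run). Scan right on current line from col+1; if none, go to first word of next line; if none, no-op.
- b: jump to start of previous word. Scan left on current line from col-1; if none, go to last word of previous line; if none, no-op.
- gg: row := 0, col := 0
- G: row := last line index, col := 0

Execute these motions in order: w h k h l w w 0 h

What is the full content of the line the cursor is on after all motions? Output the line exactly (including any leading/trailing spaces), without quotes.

Answer: fire grey leaf

Derivation:
After 1 (w): row=0 col=5 char='g'
After 2 (h): row=0 col=4 char='_'
After 3 (k): row=0 col=4 char='_'
After 4 (h): row=0 col=3 char='e'
After 5 (l): row=0 col=4 char='_'
After 6 (w): row=0 col=5 char='g'
After 7 (w): row=0 col=10 char='l'
After 8 (0): row=0 col=0 char='f'
After 9 (h): row=0 col=0 char='f'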